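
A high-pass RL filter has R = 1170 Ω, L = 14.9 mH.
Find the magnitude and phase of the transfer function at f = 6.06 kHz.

Step 1 — Angular frequency: ω = 2π·6060 = 3.808e+04 rad/s.
Step 2 — Transfer function: H(jω) = jωL/(R + jωL).
Step 3 — Numerator jωL = j·567.3; denominator R + jωL = 1170 + j567.3.
Step 4 — H = 0.1904 + j0.3926.
Step 5 — Magnitude: |H| = 0.4363 (-7.2 dB); phase: φ = 64.1°.

|H| = 0.4363 (-7.2 dB), φ = 64.1°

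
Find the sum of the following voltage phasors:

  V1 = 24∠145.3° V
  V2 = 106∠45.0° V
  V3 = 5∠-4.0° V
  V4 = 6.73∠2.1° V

Step 1 — Convert each phasor to rectangular form:
  V1 = 24·(cos(145.3°) + j·sin(145.3°)) = -19.73 + j13.66 V
  V2 = 106·(cos(45.0°) + j·sin(45.0°)) = 74.95 + j74.95 V
  V3 = 5·(cos(-4.0°) + j·sin(-4.0°)) = 4.988 - j0.3488 V
  V4 = 6.73·(cos(2.1°) + j·sin(2.1°)) = 6.725 + j0.2466 V
Step 2 — Sum components: V_total = 66.94 + j88.51 V.
Step 3 — Convert to polar: |V_total| = 111 V, ∠V_total = 52.9°.

V_total = 111∠52.9° V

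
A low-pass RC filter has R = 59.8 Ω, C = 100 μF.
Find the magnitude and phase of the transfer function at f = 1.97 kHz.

Step 1 — Angular frequency: ω = 2π·1970 = 1.238e+04 rad/s.
Step 2 — Transfer function: H(jω) = 1/(1 + jωRC).
Step 3 — Denominator: 1 + jωRC = 1 + j·1.238e+04·59.8·0.0001 = 1 + j74.02.
Step 4 — H = 0.0001825 - j0.01351.
Step 5 — Magnitude: |H| = 0.01351 (-37.4 dB); phase: φ = -89.2°.

|H| = 0.01351 (-37.4 dB), φ = -89.2°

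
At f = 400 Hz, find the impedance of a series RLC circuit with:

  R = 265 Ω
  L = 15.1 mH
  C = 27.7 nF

Step 1 — Angular frequency: ω = 2π·f = 2π·400 = 2513 rad/s.
Step 2 — Component impedances:
  R: Z = R = 265 Ω
  L: Z = jωL = j·2513·0.0151 = 0 + j37.95 Ω
  C: Z = 1/(jωC) = -j/(ω·C) = 0 - j1.436e+04 Ω
Step 3 — Series combination: Z_total = R + L + C = 265 - j1.433e+04 Ω = 1.433e+04∠-88.9° Ω.

Z = 265 - j1.433e+04 Ω = 1.433e+04∠-88.9° Ω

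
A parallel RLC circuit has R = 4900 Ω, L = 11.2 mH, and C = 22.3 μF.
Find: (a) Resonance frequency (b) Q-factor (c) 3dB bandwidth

Step 1 — Resonance: ω₀ = 1/√(LC) = 1/√(0.0112·2.23e-05) = 2001 rad/s.
Step 2 — f₀ = ω₀/(2π) = 318.5 Hz.
Step 3 — Parallel Q: Q = R/(ω₀L) = 4900/(2001·0.0112) = 218.6.
Step 4 — Bandwidth: Δω = ω₀/Q = 9.152 rad/s; BW = Δω/(2π) = 1.457 Hz.

(a) f₀ = 318.5 Hz  (b) Q = 218.6  (c) BW = 1.457 Hz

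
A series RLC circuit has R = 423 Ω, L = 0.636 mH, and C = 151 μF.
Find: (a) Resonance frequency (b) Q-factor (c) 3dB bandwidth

Step 1 — Resonance condition Im(Z)=0 gives ω₀ = 1/√(LC).
Step 2 — ω₀ = 1/√(0.000636·0.000151) = 3227 rad/s.
Step 3 — f₀ = ω₀/(2π) = 513.6 Hz.
Step 4 — Series Q: Q = ω₀L/R = 3227·0.000636/423 = 0.004852.
Step 5 — 3dB bandwidth: Δω = ω₀/Q = 6.651e+05 rad/s; BW = Δω/(2π) = 1.059e+05 Hz.

(a) f₀ = 513.6 Hz  (b) Q = 0.004852  (c) BW = 1.059e+05 Hz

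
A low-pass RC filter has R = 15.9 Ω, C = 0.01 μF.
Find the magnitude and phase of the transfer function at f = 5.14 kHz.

Step 1 — Angular frequency: ω = 2π·5140 = 3.23e+04 rad/s.
Step 2 — Transfer function: H(jω) = 1/(1 + jωRC).
Step 3 — Denominator: 1 + jωRC = 1 + j·3.23e+04·15.9·1e-08 = 1 + j0.005135.
Step 4 — H = 1 - j0.005135.
Step 5 — Magnitude: |H| = 1 (-0.0 dB); phase: φ = -0.3°.

|H| = 1 (-0.0 dB), φ = -0.3°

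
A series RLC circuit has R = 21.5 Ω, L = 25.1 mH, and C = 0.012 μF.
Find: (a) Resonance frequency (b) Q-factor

Step 1 — Resonance condition Im(Z)=0 gives ω₀ = 1/√(LC).
Step 2 — ω₀ = 1/√(0.0251·1.2e-08) = 5.762e+04 rad/s.
Step 3 — f₀ = ω₀/(2π) = 9170 Hz.
Step 4 — Series Q: Q = ω₀L/R = 5.762e+04·0.0251/21.5 = 67.27.

(a) f₀ = 9170 Hz  (b) Q = 67.27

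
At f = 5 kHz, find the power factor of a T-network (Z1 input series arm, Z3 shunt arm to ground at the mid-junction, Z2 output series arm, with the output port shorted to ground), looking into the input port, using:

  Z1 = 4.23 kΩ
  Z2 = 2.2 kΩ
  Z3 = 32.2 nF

Step 1 — Angular frequency: ω = 2π·f = 2π·5000 = 3.142e+04 rad/s.
Step 2 — Component impedances:
  Z1: Z = R = 4230 Ω
  Z2: Z = R = 2200 Ω
  Z3: Z = 1/(jωC) = -j/(ω·C) = 0 - j988.5 Ω
Step 3 — With the output port shorted to ground, the output series arm Z2 runs from the junction to ground; the shunt arm Z3 also runs from the junction to ground. They appear in parallel: Z3 || Z2 = 369.6 - j822.5 Ω.
Step 4 — Series with input arm Z1: Z_in = Z1 + (Z3 || Z2) = 4600 - j822.5 Ω = 4673∠-10.1° Ω.
Step 5 — Power factor: PF = cos(φ) = Re(Z)/|Z| = 4600/4673 = 0.9844.
Step 6 — Type: Im(Z) = -822.5 ⇒ leading (phase φ = -10.1°).

PF = 0.9844 (leading, φ = -10.1°)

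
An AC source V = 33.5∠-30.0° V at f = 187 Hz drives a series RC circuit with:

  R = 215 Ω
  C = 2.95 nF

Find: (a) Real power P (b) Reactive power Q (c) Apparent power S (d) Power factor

Step 1 — Angular frequency: ω = 2π·f = 2π·187 = 1175 rad/s.
Step 2 — Component impedances:
  R: Z = R = 215 Ω
  C: Z = 1/(jωC) = -j/(ω·C) = 0 - j2.885e+05 Ω
Step 3 — Series combination: Z_total = R + C = 215 - j2.885e+05 Ω = 2.885e+05∠-90.0° Ω.
Step 4 — Source phasor: V = 33.5∠-30.0° V = 29.01 - j16.75 V.
Step 5 — Current: I = V / Z = 5.813e-05 + j0.0001005 A = 0.0001161∠60.0° A.
Step 6 — Complex power: S = V·I* = 2.899e-06 - j0.00389 VA.
Step 7 — Real power: P = Re(S) = 2.899e-06 W.
Step 8 — Reactive power: Q = Im(S) = -0.00389 VAR.
Step 9 — Apparent power: |S| = 0.00389 VA.
Step 10 — Power factor: PF = P/|S| = 0.0007452 (leading).

(a) P = 2.899e-06 W  (b) Q = -0.00389 VAR  (c) S = 0.00389 VA  (d) PF = 0.0007452 (leading)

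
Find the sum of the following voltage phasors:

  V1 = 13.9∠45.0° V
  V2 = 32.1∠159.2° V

Step 1 — Convert each phasor to rectangular form:
  V1 = 13.9·(cos(45.0°) + j·sin(45.0°)) = 9.829 + j9.829 V
  V2 = 32.1·(cos(159.2°) + j·sin(159.2°)) = -30.01 + j11.4 V
Step 2 — Sum components: V_total = -20.18 + j21.23 V.
Step 3 — Convert to polar: |V_total| = 29.29 V, ∠V_total = 133.5°.

V_total = 29.29∠133.5° V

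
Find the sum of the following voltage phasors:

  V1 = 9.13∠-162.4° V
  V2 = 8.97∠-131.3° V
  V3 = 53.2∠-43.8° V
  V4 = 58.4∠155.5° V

Step 1 — Convert each phasor to rectangular form:
  V1 = 9.13·(cos(-162.4°) + j·sin(-162.4°)) = -8.703 - j2.761 V
  V2 = 8.97·(cos(-131.3°) + j·sin(-131.3°)) = -5.92 - j6.739 V
  V3 = 53.2·(cos(-43.8°) + j·sin(-43.8°)) = 38.4 - j36.82 V
  V4 = 58.4·(cos(155.5°) + j·sin(155.5°)) = -53.14 + j24.22 V
Step 2 — Sum components: V_total = -29.37 - j22.1 V.
Step 3 — Convert to polar: |V_total| = 36.76 V, ∠V_total = -143.0°.

V_total = 36.76∠-143.0° V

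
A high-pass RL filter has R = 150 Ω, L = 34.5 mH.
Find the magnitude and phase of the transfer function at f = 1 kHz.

Step 1 — Angular frequency: ω = 2π·1000 = 6283 rad/s.
Step 2 — Transfer function: H(jω) = jωL/(R + jωL).
Step 3 — Numerator jωL = j·216.8; denominator R + jωL = 150 + j216.8.
Step 4 — H = 0.6762 + j0.4679.
Step 5 — Magnitude: |H| = 0.8223 (-1.7 dB); phase: φ = 34.7°.

|H| = 0.8223 (-1.7 dB), φ = 34.7°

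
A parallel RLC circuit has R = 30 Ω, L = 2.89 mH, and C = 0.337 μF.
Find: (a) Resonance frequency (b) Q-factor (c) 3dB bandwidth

Step 1 — Resonance: ω₀ = 1/√(LC) = 1/√(0.00289·3.37e-07) = 3.204e+04 rad/s.
Step 2 — f₀ = ω₀/(2π) = 5100 Hz.
Step 3 — Parallel Q: Q = R/(ω₀L) = 30/(3.204e+04·0.00289) = 0.324.
Step 4 — Bandwidth: Δω = ω₀/Q = 9.891e+04 rad/s; BW = Δω/(2π) = 1.574e+04 Hz.

(a) f₀ = 5100 Hz  (b) Q = 0.324  (c) BW = 1.574e+04 Hz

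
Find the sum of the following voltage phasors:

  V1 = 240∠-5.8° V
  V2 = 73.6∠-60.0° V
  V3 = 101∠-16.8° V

Step 1 — Convert each phasor to rectangular form:
  V1 = 240·(cos(-5.8°) + j·sin(-5.8°)) = 238.8 - j24.25 V
  V2 = 73.6·(cos(-60.0°) + j·sin(-60.0°)) = 36.8 - j63.74 V
  V3 = 101·(cos(-16.8°) + j·sin(-16.8°)) = 96.69 - j29.19 V
Step 2 — Sum components: V_total = 372.3 - j117.2 V.
Step 3 — Convert to polar: |V_total| = 390.3 V, ∠V_total = -17.5°.

V_total = 390.3∠-17.5° V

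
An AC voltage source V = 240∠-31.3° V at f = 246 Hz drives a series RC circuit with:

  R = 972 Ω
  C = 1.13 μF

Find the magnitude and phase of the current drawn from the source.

Step 1 — Angular frequency: ω = 2π·f = 2π·246 = 1546 rad/s.
Step 2 — Component impedances:
  R: Z = R = 972 Ω
  C: Z = 1/(jωC) = -j/(ω·C) = 0 - j572.5 Ω
Step 3 — Series combination: Z_total = R + C = 972 - j572.5 Ω = 1128∠-30.5° Ω.
Step 4 — Source phasor: V = 240∠-31.3° V = 205.1 - j124.7 V.
Step 5 — Ohm's law: I = V / Z_total = (205.1 - j124.7) / (972 - j572.5) = 0.2127 - j0.002972 A.
Step 6 — Convert to polar: |I| = 0.2127 A, ∠I = -0.8°.

I = 0.2127∠-0.8° A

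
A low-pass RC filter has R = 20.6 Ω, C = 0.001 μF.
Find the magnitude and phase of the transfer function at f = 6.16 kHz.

Step 1 — Angular frequency: ω = 2π·6160 = 3.87e+04 rad/s.
Step 2 — Transfer function: H(jω) = 1/(1 + jωRC).
Step 3 — Denominator: 1 + jωRC = 1 + j·3.87e+04·20.6·1e-09 = 1 + j0.0007973.
Step 4 — H = 1 - j0.0007973.
Step 5 — Magnitude: |H| = 1 (-0.0 dB); phase: φ = -0.0°.

|H| = 1 (-0.0 dB), φ = -0.0°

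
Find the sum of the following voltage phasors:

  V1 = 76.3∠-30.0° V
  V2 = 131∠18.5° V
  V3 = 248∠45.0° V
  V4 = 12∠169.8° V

Step 1 — Convert each phasor to rectangular form:
  V1 = 76.3·(cos(-30.0°) + j·sin(-30.0°)) = 66.08 - j38.15 V
  V2 = 131·(cos(18.5°) + j·sin(18.5°)) = 124.2 + j41.57 V
  V3 = 248·(cos(45.0°) + j·sin(45.0°)) = 175.4 + j175.4 V
  V4 = 12·(cos(169.8°) + j·sin(169.8°)) = -11.81 + j2.125 V
Step 2 — Sum components: V_total = 353.9 + j180.9 V.
Step 3 — Convert to polar: |V_total| = 397.4 V, ∠V_total = 27.1°.

V_total = 397.4∠27.1° V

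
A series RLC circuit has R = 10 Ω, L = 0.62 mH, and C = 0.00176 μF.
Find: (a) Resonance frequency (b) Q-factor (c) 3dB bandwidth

Step 1 — Resonance: ω₀ = 1/√(LC) = 1/√(0.00062·1.76e-09) = 9.573e+05 rad/s.
Step 2 — f₀ = ω₀/(2π) = 1.524e+05 Hz.
Step 3 — Series Q: Q = ω₀L/R = 9.573e+05·0.00062/10 = 59.35.
Step 4 — Bandwidth: Δω = ω₀/Q = 1.613e+04 rad/s; BW = Δω/(2π) = 2567 Hz.

(a) f₀ = 1.524e+05 Hz  (b) Q = 59.35  (c) BW = 2567 Hz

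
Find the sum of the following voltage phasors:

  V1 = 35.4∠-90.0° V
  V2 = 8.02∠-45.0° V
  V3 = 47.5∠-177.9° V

Step 1 — Convert each phasor to rectangular form:
  V1 = 35.4·(cos(-90.0°) + j·sin(-90.0°)) = 0 - j35.4 V
  V2 = 8.02·(cos(-45.0°) + j·sin(-45.0°)) = 5.671 - j5.671 V
  V3 = 47.5·(cos(-177.9°) + j·sin(-177.9°)) = -47.47 - j1.741 V
Step 2 — Sum components: V_total = -41.8 - j42.81 V.
Step 3 — Convert to polar: |V_total| = 59.83 V, ∠V_total = -134.3°.

V_total = 59.83∠-134.3° V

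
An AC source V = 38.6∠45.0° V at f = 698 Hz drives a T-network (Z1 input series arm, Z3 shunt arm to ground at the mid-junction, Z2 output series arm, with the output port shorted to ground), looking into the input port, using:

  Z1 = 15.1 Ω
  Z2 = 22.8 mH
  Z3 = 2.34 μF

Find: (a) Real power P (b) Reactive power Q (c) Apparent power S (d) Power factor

Step 1 — Angular frequency: ω = 2π·f = 2π·698 = 4386 rad/s.
Step 2 — Component impedances:
  Z1: Z = R = 15.1 Ω
  Z2: Z = jωL = j·4386·0.0228 = 0 + j99.99 Ω
  Z3: Z = 1/(jωC) = -j/(ω·C) = 0 - j97.44 Ω
Step 3 — With the output port shorted to ground, the output series arm Z2 runs from the junction to ground; the shunt arm Z3 also runs from the junction to ground. They appear in parallel: Z3 || Z2 = 0 - j3820 Ω.
Step 4 — Series with input arm Z1: Z_in = Z1 + (Z3 || Z2) = 15.1 - j3820 Ω = 3820∠-89.8° Ω.
Step 5 — Source phasor: V = 38.6∠45.0° V = 27.29 + j27.29 V.
Step 6 — Current: I = V / Z = -0.007116 + j0.007173 A = 0.0101∠134.8° A.
Step 7 — Complex power: S = V·I* = 0.001542 - j0.39 VA.
Step 8 — Real power: P = Re(S) = 0.001542 W.
Step 9 — Reactive power: Q = Im(S) = -0.39 VAR.
Step 10 — Apparent power: |S| = 0.39 VA.
Step 11 — Power factor: PF = P/|S| = 0.003953 (leading).

(a) P = 0.001542 W  (b) Q = -0.39 VAR  (c) S = 0.39 VA  (d) PF = 0.003953 (leading)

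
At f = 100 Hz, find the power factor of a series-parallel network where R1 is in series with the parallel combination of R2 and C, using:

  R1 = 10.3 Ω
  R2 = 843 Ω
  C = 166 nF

Step 1 — Angular frequency: ω = 2π·f = 2π·100 = 628.3 rad/s.
Step 2 — Component impedances:
  R1: Z = R = 10.3 Ω
  R2: Z = R = 843 Ω
  C: Z = 1/(jωC) = -j/(ω·C) = 0 - j9588 Ω
Step 3 — Parallel branch: R2 || C = 1/(1/R2 + 1/C) = 836.5 - j73.55 Ω.
Step 4 — Series with R1: Z_total = R1 + (R2 || C) = 846.8 - j73.55 Ω = 850∠-5.0° Ω.
Step 5 — Power factor: PF = cos(φ) = Re(Z)/|Z| = 846.8/850 = 0.9962.
Step 6 — Type: Im(Z) = -73.55 ⇒ leading (phase φ = -5.0°).

PF = 0.9962 (leading, φ = -5.0°)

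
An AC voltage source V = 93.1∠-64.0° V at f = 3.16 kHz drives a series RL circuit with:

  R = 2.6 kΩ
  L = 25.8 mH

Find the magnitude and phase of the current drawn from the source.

Step 1 — Angular frequency: ω = 2π·f = 2π·3160 = 1.985e+04 rad/s.
Step 2 — Component impedances:
  R: Z = R = 2600 Ω
  L: Z = jωL = j·1.985e+04·0.0258 = 0 + j512.3 Ω
Step 3 — Series combination: Z_total = R + L = 2600 + j512.3 Ω = 2650∠11.1° Ω.
Step 4 — Source phasor: V = 93.1∠-64.0° V = 40.81 - j83.68 V.
Step 5 — Ohm's law: I = V / Z_total = (40.81 - j83.68) / (2600 + j512.3) = 0.009007 - j0.03396 A.
Step 6 — Convert to polar: |I| = 0.03513 A, ∠I = -75.1°.

I = 0.03513∠-75.1° A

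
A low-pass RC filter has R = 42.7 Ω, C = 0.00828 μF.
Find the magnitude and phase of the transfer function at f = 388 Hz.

Step 1 — Angular frequency: ω = 2π·388 = 2438 rad/s.
Step 2 — Transfer function: H(jω) = 1/(1 + jωRC).
Step 3 — Denominator: 1 + jωRC = 1 + j·2438·42.7·8.28e-09 = 1 + j0.0008619.
Step 4 — H = 1 - j0.0008619.
Step 5 — Magnitude: |H| = 1 (-0.0 dB); phase: φ = -0.0°.

|H| = 1 (-0.0 dB), φ = -0.0°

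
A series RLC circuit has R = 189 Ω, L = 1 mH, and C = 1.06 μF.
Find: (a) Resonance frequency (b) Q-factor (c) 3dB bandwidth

Step 1 — Resonance condition Im(Z)=0 gives ω₀ = 1/√(LC).
Step 2 — ω₀ = 1/√(0.001·1.06e-06) = 3.071e+04 rad/s.
Step 3 — f₀ = ω₀/(2π) = 4888 Hz.
Step 4 — Series Q: Q = ω₀L/R = 3.071e+04·0.001/189 = 0.1625.
Step 5 — 3dB bandwidth: Δω = ω₀/Q = 1.89e+05 rad/s; BW = Δω/(2π) = 3.008e+04 Hz.

(a) f₀ = 4888 Hz  (b) Q = 0.1625  (c) BW = 3.008e+04 Hz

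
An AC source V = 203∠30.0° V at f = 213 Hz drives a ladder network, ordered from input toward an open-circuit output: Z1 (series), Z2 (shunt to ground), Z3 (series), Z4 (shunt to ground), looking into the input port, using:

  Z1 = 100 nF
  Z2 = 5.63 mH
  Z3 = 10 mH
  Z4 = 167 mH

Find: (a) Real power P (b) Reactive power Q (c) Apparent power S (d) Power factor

Step 1 — Angular frequency: ω = 2π·f = 2π·213 = 1338 rad/s.
Step 2 — Component impedances:
  Z1: Z = 1/(jωC) = -j/(ω·C) = 0 - j7472 Ω
  Z2: Z = jωL = j·1338·0.00563 = 0 + j7.535 Ω
  Z3: Z = jωL = j·1338·0.01 = 0 + j13.38 Ω
  Z4: Z = jωL = j·1338·0.167 = 0 + j223.5 Ω
Step 3 — Ladder network (open output): work backward from the far end, alternating series and parallel combinations. Z_in = 0 - j7465 Ω = 7465∠-90.0° Ω.
Step 4 — Source phasor: V = 203∠30.0° V = 175.8 + j101.5 V.
Step 5 — Current: I = V / Z = -0.0136 + j0.02355 A = 0.02719∠120.0° A.
Step 6 — Complex power: S = V·I* = 0 - j5.52 VA.
Step 7 — Real power: P = Re(S) = 0 W.
Step 8 — Reactive power: Q = Im(S) = -5.52 VAR.
Step 9 — Apparent power: |S| = 5.52 VA.
Step 10 — Power factor: PF = P/|S| = 0 (leading).

(a) P = 0 W  (b) Q = -5.52 VAR  (c) S = 5.52 VA  (d) PF = 0 (leading)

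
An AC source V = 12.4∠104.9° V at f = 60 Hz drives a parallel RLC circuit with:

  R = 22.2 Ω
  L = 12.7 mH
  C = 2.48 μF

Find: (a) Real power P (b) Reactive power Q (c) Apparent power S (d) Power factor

Step 1 — Angular frequency: ω = 2π·f = 2π·60 = 377 rad/s.
Step 2 — Component impedances:
  R: Z = R = 22.2 Ω
  L: Z = jωL = j·377·0.0127 = 0 + j4.788 Ω
  C: Z = 1/(jωC) = -j/(ω·C) = 0 - j1070 Ω
Step 3 — Parallel combination: 1/Z_total = 1/R + 1/L + 1/C; Z_total = 0.9952 + j4.594 Ω = 4.7∠77.8° Ω.
Step 4 — Source phasor: V = 12.4∠104.9° V = -3.188 + j11.98 V.
Step 5 — Current: I = V / Z = 2.348 + j1.203 A = 2.638∠27.1° A.
Step 6 — Complex power: S = V·I* = 6.926 + j31.97 VA.
Step 7 — Real power: P = Re(S) = 6.926 W.
Step 8 — Reactive power: Q = Im(S) = 31.97 VAR.
Step 9 — Apparent power: |S| = 32.71 VA.
Step 10 — Power factor: PF = P/|S| = 0.2117 (lagging).

(a) P = 6.926 W  (b) Q = 31.97 VAR  (c) S = 32.71 VA  (d) PF = 0.2117 (lagging)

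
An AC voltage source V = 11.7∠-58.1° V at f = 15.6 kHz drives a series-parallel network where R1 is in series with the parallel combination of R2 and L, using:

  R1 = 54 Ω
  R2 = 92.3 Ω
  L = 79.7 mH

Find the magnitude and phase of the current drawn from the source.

Step 1 — Angular frequency: ω = 2π·f = 2π·1.56e+04 = 9.802e+04 rad/s.
Step 2 — Component impedances:
  R1: Z = R = 54 Ω
  R2: Z = R = 92.3 Ω
  L: Z = jωL = j·9.802e+04·0.0797 = 0 + j7812 Ω
Step 3 — Parallel branch: R2 || L = 1/(1/R2 + 1/L) = 92.29 + j1.09 Ω.
Step 4 — Series with R1: Z_total = R1 + (R2 || L) = 146.3 + j1.09 Ω = 146.3∠0.4° Ω.
Step 5 — Source phasor: V = 11.7∠-58.1° V = 6.183 - j9.933 V.
Step 6 — Ohm's law: I = V / Z_total = (6.183 - j9.933) / (146.3 + j1.09) = 0.04176 - j0.06821 A.
Step 7 — Convert to polar: |I| = 0.07998 A, ∠I = -58.5°.

I = 0.07998∠-58.5° A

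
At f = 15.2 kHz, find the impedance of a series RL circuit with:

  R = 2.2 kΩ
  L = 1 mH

Step 1 — Angular frequency: ω = 2π·f = 2π·1.52e+04 = 9.55e+04 rad/s.
Step 2 — Component impedances:
  R: Z = R = 2200 Ω
  L: Z = jωL = j·9.55e+04·0.001 = 0 + j95.5 Ω
Step 3 — Series combination: Z_total = R + L = 2200 + j95.5 Ω = 2202∠2.5° Ω.

Z = 2200 + j95.5 Ω = 2202∠2.5° Ω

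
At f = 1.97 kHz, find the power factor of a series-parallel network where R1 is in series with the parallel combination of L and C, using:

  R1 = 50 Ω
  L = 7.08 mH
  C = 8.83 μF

Step 1 — Angular frequency: ω = 2π·f = 2π·1970 = 1.238e+04 rad/s.
Step 2 — Component impedances:
  R1: Z = R = 50 Ω
  L: Z = jωL = j·1.238e+04·0.00708 = 0 + j87.64 Ω
  C: Z = 1/(jωC) = -j/(ω·C) = 0 - j9.149 Ω
Step 3 — Parallel branch: L || C = 1/(1/L + 1/C) = 0 - j10.22 Ω.
Step 4 — Series with R1: Z_total = R1 + (L || C) = 50 - j10.22 Ω = 51.03∠-11.5° Ω.
Step 5 — Power factor: PF = cos(φ) = Re(Z)/|Z| = 50/51.03 = 0.9798.
Step 6 — Type: Im(Z) = -10.22 ⇒ leading (phase φ = -11.5°).

PF = 0.9798 (leading, φ = -11.5°)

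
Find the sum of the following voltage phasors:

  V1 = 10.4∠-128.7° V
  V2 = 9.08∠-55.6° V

Step 1 — Convert each phasor to rectangular form:
  V1 = 10.4·(cos(-128.7°) + j·sin(-128.7°)) = -6.503 - j8.116 V
  V2 = 9.08·(cos(-55.6°) + j·sin(-55.6°)) = 5.13 - j7.492 V
Step 2 — Sum components: V_total = -1.373 - j15.61 V.
Step 3 — Convert to polar: |V_total| = 15.67 V, ∠V_total = -95.0°.

V_total = 15.67∠-95.0° V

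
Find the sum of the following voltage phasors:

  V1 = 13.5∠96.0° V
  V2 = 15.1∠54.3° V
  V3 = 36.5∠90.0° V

Step 1 — Convert each phasor to rectangular form:
  V1 = 13.5·(cos(96.0°) + j·sin(96.0°)) = -1.411 + j13.43 V
  V2 = 15.1·(cos(54.3°) + j·sin(54.3°)) = 8.811 + j12.26 V
  V3 = 36.5·(cos(90.0°) + j·sin(90.0°)) = 0 + j36.5 V
Step 2 — Sum components: V_total = 7.4 + j62.19 V.
Step 3 — Convert to polar: |V_total| = 62.63 V, ∠V_total = 83.2°.

V_total = 62.63∠83.2° V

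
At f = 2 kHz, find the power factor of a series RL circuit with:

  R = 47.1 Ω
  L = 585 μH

Step 1 — Angular frequency: ω = 2π·f = 2π·2000 = 1.257e+04 rad/s.
Step 2 — Component impedances:
  R: Z = R = 47.1 Ω
  L: Z = jωL = j·1.257e+04·0.000585 = 0 + j7.351 Ω
Step 3 — Series combination: Z_total = R + L = 47.1 + j7.351 Ω = 47.67∠8.9° Ω.
Step 4 — Power factor: PF = cos(φ) = Re(Z)/|Z| = 47.1/47.67 = 0.988.
Step 5 — Type: Im(Z) = 7.351 ⇒ lagging (phase φ = 8.9°).

PF = 0.988 (lagging, φ = 8.9°)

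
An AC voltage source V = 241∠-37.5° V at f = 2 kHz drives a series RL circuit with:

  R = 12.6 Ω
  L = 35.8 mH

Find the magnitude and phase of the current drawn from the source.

Step 1 — Angular frequency: ω = 2π·f = 2π·2000 = 1.257e+04 rad/s.
Step 2 — Component impedances:
  R: Z = R = 12.6 Ω
  L: Z = jωL = j·1.257e+04·0.0358 = 0 + j449.9 Ω
Step 3 — Series combination: Z_total = R + L = 12.6 + j449.9 Ω = 450.1∠88.4° Ω.
Step 4 — Source phasor: V = 241∠-37.5° V = 191.2 - j146.7 V.
Step 5 — Ohm's law: I = V / Z_total = (191.2 - j146.7) / (12.6 + j449.9) = -0.314 - j0.4338 A.
Step 6 — Convert to polar: |I| = 0.5355 A, ∠I = -125.9°.

I = 0.5355∠-125.9° A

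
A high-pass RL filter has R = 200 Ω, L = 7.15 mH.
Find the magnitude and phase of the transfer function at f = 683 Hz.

Step 1 — Angular frequency: ω = 2π·683 = 4291 rad/s.
Step 2 — Transfer function: H(jω) = jωL/(R + jωL).
Step 3 — Numerator jωL = j·30.68; denominator R + jωL = 200 + j30.68.
Step 4 — H = 0.023 + j0.1499.
Step 5 — Magnitude: |H| = 0.1516 (-16.4 dB); phase: φ = 81.3°.

|H| = 0.1516 (-16.4 dB), φ = 81.3°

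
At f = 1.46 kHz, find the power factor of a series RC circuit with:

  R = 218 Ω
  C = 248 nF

Step 1 — Angular frequency: ω = 2π·f = 2π·1460 = 9173 rad/s.
Step 2 — Component impedances:
  R: Z = R = 218 Ω
  C: Z = 1/(jωC) = -j/(ω·C) = 0 - j439.6 Ω
Step 3 — Series combination: Z_total = R + C = 218 - j439.6 Ω = 490.6∠-63.6° Ω.
Step 4 — Power factor: PF = cos(φ) = Re(Z)/|Z| = 218/490.65 = 0.4443.
Step 5 — Type: Im(Z) = -439.6 ⇒ leading (phase φ = -63.6°).

PF = 0.4443 (leading, φ = -63.6°)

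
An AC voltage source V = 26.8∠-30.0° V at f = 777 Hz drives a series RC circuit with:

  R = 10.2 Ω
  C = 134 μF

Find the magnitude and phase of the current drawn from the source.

Step 1 — Angular frequency: ω = 2π·f = 2π·777 = 4882 rad/s.
Step 2 — Component impedances:
  R: Z = R = 10.2 Ω
  C: Z = 1/(jωC) = -j/(ω·C) = 0 - j1.529 Ω
Step 3 — Series combination: Z_total = R + C = 10.2 - j1.529 Ω = 10.31∠-8.5° Ω.
Step 4 — Source phasor: V = 26.8∠-30.0° V = 23.21 - j13.4 V.
Step 5 — Ohm's law: I = V / Z_total = (23.21 - j13.4) / (10.2 - j1.529) = 2.418 - j0.9514 A.
Step 6 — Convert to polar: |I| = 2.598 A, ∠I = -21.5°.

I = 2.598∠-21.5° A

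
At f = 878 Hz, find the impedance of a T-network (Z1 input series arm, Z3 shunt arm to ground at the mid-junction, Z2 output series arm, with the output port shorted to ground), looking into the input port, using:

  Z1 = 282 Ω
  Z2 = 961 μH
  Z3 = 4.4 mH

Step 1 — Angular frequency: ω = 2π·f = 2π·878 = 5517 rad/s.
Step 2 — Component impedances:
  Z1: Z = R = 282 Ω
  Z2: Z = jωL = j·5517·0.000961 = 0 + j5.301 Ω
  Z3: Z = jωL = j·5517·0.0044 = 0 + j24.27 Ω
Step 3 — With the output port shorted to ground, the output series arm Z2 runs from the junction to ground; the shunt arm Z3 also runs from the junction to ground. They appear in parallel: Z3 || Z2 = 0 + j4.351 Ω.
Step 4 — Series with input arm Z1: Z_in = Z1 + (Z3 || Z2) = 282 + j4.351 Ω = 282∠0.9° Ω.

Z = 282 + j4.351 Ω = 282∠0.9° Ω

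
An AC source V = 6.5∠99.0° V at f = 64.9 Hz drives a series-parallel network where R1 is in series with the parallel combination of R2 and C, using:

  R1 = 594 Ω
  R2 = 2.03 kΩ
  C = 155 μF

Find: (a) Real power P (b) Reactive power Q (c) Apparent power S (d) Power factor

Step 1 — Angular frequency: ω = 2π·f = 2π·64.9 = 407.8 rad/s.
Step 2 — Component impedances:
  R1: Z = R = 594 Ω
  R2: Z = R = 2030 Ω
  C: Z = 1/(jωC) = -j/(ω·C) = 0 - j15.82 Ω
Step 3 — Parallel branch: R2 || C = 1/(1/R2 + 1/C) = 0.1233 - j15.82 Ω.
Step 4 — Series with R1: Z_total = R1 + (R2 || C) = 594.1 - j15.82 Ω = 594.3∠-1.5° Ω.
Step 5 — Source phasor: V = 6.5∠99.0° V = -1.017 + j6.42 V.
Step 6 — Current: I = V / Z = -0.001998 + j0.01075 A = 0.01094∠100.5° A.
Step 7 — Complex power: S = V·I* = 0.07106 - j0.001892 VA.
Step 8 — Real power: P = Re(S) = 0.07106 W.
Step 9 — Reactive power: Q = Im(S) = -0.001892 VAR.
Step 10 — Apparent power: |S| = 0.07109 VA.
Step 11 — Power factor: PF = P/|S| = 0.9996 (leading).

(a) P = 0.07106 W  (b) Q = -0.001892 VAR  (c) S = 0.07109 VA  (d) PF = 0.9996 (leading)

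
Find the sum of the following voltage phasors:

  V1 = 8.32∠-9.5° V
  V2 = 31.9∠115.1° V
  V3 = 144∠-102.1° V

Step 1 — Convert each phasor to rectangular form:
  V1 = 8.32·(cos(-9.5°) + j·sin(-9.5°)) = 8.206 - j1.373 V
  V2 = 31.9·(cos(115.1°) + j·sin(115.1°)) = -13.53 + j28.89 V
  V3 = 144·(cos(-102.1°) + j·sin(-102.1°)) = -30.19 - j140.8 V
Step 2 — Sum components: V_total = -35.51 - j113.3 V.
Step 3 — Convert to polar: |V_total| = 118.7 V, ∠V_total = -107.4°.

V_total = 118.7∠-107.4° V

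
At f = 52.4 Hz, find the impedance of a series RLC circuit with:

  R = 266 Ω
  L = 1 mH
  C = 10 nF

Step 1 — Angular frequency: ω = 2π·f = 2π·52.4 = 329.2 rad/s.
Step 2 — Component impedances:
  R: Z = R = 266 Ω
  L: Z = jωL = j·329.2·0.001 = 0 + j0.3292 Ω
  C: Z = 1/(jωC) = -j/(ω·C) = 0 - j3.037e+05 Ω
Step 3 — Series combination: Z_total = R + L + C = 266 - j3.037e+05 Ω = 3.037e+05∠-89.9° Ω.

Z = 266 - j3.037e+05 Ω = 3.037e+05∠-89.9° Ω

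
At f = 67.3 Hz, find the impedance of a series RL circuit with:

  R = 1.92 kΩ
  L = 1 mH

Step 1 — Angular frequency: ω = 2π·f = 2π·67.3 = 422.9 rad/s.
Step 2 — Component impedances:
  R: Z = R = 1920 Ω
  L: Z = jωL = j·422.9·0.001 = 0 + j0.4229 Ω
Step 3 — Series combination: Z_total = R + L = 1920 + j0.4229 Ω = 1920∠0.0° Ω.

Z = 1920 + j0.4229 Ω = 1920∠0.0° Ω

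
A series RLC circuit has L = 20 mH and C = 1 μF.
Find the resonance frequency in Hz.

Step 1 — Resonance condition Im(Z)=0 gives ω₀ = 1/√(LC).
Step 2 — ω₀ = 1/√(0.02·1e-06) = 7071 rad/s.
Step 3 — f₀ = ω₀/(2π) = 1125 Hz.

f₀ = 1125 Hz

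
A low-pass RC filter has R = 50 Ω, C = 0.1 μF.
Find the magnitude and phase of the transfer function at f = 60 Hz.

Step 1 — Angular frequency: ω = 2π·60 = 377 rad/s.
Step 2 — Transfer function: H(jω) = 1/(1 + jωRC).
Step 3 — Denominator: 1 + jωRC = 1 + j·377·50·1e-07 = 1 + j0.001885.
Step 4 — H = 1 - j0.001885.
Step 5 — Magnitude: |H| = 1 (-0.0 dB); phase: φ = -0.1°.

|H| = 1 (-0.0 dB), φ = -0.1°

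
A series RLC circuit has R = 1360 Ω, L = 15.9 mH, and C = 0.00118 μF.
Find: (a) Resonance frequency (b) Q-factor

Step 1 — Resonance condition Im(Z)=0 gives ω₀ = 1/√(LC).
Step 2 — ω₀ = 1/√(0.0159·1.18e-09) = 2.309e+05 rad/s.
Step 3 — f₀ = ω₀/(2π) = 3.674e+04 Hz.
Step 4 — Series Q: Q = ω₀L/R = 2.309e+05·0.0159/1360 = 2.699.

(a) f₀ = 3.674e+04 Hz  (b) Q = 2.699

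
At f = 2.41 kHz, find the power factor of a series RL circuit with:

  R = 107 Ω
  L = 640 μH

Step 1 — Angular frequency: ω = 2π·f = 2π·2410 = 1.514e+04 rad/s.
Step 2 — Component impedances:
  R: Z = R = 107 Ω
  L: Z = jωL = j·1.514e+04·0.00064 = 0 + j9.691 Ω
Step 3 — Series combination: Z_total = R + L = 107 + j9.691 Ω = 107.4∠5.2° Ω.
Step 4 — Power factor: PF = cos(φ) = Re(Z)/|Z| = 107/107.44 = 0.9959.
Step 5 — Type: Im(Z) = 9.691 ⇒ lagging (phase φ = 5.2°).

PF = 0.9959 (lagging, φ = 5.2°)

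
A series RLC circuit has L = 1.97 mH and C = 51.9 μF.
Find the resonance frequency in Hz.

Step 1 — Resonance condition Im(Z)=0 gives ω₀ = 1/√(LC).
Step 2 — ω₀ = 1/√(0.00197·5.19e-05) = 3127 rad/s.
Step 3 — f₀ = ω₀/(2π) = 497.7 Hz.

f₀ = 497.7 Hz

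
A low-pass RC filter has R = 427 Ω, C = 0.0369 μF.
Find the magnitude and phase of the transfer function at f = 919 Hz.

Step 1 — Angular frequency: ω = 2π·919 = 5774 rad/s.
Step 2 — Transfer function: H(jω) = 1/(1 + jωRC).
Step 3 — Denominator: 1 + jωRC = 1 + j·5774·427·3.69e-08 = 1 + j0.09098.
Step 4 — H = 0.9918 - j0.09023.
Step 5 — Magnitude: |H| = 0.9959 (-0.0 dB); phase: φ = -5.2°.

|H| = 0.9959 (-0.0 dB), φ = -5.2°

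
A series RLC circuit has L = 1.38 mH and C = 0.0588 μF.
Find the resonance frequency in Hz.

Step 1 — Resonance condition Im(Z)=0 gives ω₀ = 1/√(LC).
Step 2 — ω₀ = 1/√(0.00138·5.88e-08) = 1.11e+05 rad/s.
Step 3 — f₀ = ω₀/(2π) = 1.767e+04 Hz.

f₀ = 1.767e+04 Hz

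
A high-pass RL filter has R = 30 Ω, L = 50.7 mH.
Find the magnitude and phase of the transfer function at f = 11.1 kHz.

Step 1 — Angular frequency: ω = 2π·1.11e+04 = 6.974e+04 rad/s.
Step 2 — Transfer function: H(jω) = jωL/(R + jωL).
Step 3 — Numerator jωL = j·3536; denominator R + jωL = 30 + j3536.
Step 4 — H = 0.9999 + j0.008484.
Step 5 — Magnitude: |H| = 1 (-0.0 dB); phase: φ = 0.5°.

|H| = 1 (-0.0 dB), φ = 0.5°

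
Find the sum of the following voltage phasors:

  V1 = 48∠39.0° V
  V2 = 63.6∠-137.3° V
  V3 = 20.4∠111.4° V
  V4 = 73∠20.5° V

Step 1 — Convert each phasor to rectangular form:
  V1 = 48·(cos(39.0°) + j·sin(39.0°)) = 37.3 + j30.21 V
  V2 = 63.6·(cos(-137.3°) + j·sin(-137.3°)) = -46.74 - j43.13 V
  V3 = 20.4·(cos(111.4°) + j·sin(111.4°)) = -7.443 + j18.99 V
  V4 = 73·(cos(20.5°) + j·sin(20.5°)) = 68.38 + j25.57 V
Step 2 — Sum components: V_total = 51.5 + j31.64 V.
Step 3 — Convert to polar: |V_total| = 60.44 V, ∠V_total = 31.6°.

V_total = 60.44∠31.6° V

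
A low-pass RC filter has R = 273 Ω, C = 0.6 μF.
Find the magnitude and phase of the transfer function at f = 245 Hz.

Step 1 — Angular frequency: ω = 2π·245 = 1539 rad/s.
Step 2 — Transfer function: H(jω) = 1/(1 + jωRC).
Step 3 — Denominator: 1 + jωRC = 1 + j·1539·273·6e-07 = 1 + j0.2522.
Step 4 — H = 0.9402 - j0.2371.
Step 5 — Magnitude: |H| = 0.9696 (-0.3 dB); phase: φ = -14.2°.

|H| = 0.9696 (-0.3 dB), φ = -14.2°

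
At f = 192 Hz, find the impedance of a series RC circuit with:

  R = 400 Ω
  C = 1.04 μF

Step 1 — Angular frequency: ω = 2π·f = 2π·192 = 1206 rad/s.
Step 2 — Component impedances:
  R: Z = R = 400 Ω
  C: Z = 1/(jωC) = -j/(ω·C) = 0 - j797 Ω
Step 3 — Series combination: Z_total = R + C = 400 - j797 Ω = 891.8∠-63.4° Ω.

Z = 400 - j797 Ω = 891.8∠-63.4° Ω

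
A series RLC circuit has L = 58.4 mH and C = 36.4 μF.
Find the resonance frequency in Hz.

Step 1 — Resonance condition Im(Z)=0 gives ω₀ = 1/√(LC).
Step 2 — ω₀ = 1/√(0.0584·3.64e-05) = 685.9 rad/s.
Step 3 — f₀ = ω₀/(2π) = 109.2 Hz.

f₀ = 109.2 Hz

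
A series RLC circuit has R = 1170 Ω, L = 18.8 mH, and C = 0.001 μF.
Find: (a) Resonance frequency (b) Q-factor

Step 1 — Resonance condition Im(Z)=0 gives ω₀ = 1/√(LC).
Step 2 — ω₀ = 1/√(0.0188·1e-09) = 2.306e+05 rad/s.
Step 3 — f₀ = ω₀/(2π) = 3.671e+04 Hz.
Step 4 — Series Q: Q = ω₀L/R = 2.306e+05·0.0188/1170 = 3.706.

(a) f₀ = 3.671e+04 Hz  (b) Q = 3.706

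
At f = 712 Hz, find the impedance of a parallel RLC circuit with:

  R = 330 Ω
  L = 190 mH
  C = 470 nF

Step 1 — Angular frequency: ω = 2π·f = 2π·712 = 4474 rad/s.
Step 2 — Component impedances:
  R: Z = R = 330 Ω
  L: Z = jωL = j·4474·0.19 = 0 + j850 Ω
  C: Z = 1/(jωC) = -j/(ω·C) = 0 - j475.6 Ω
Step 3 — Parallel combination: 1/Z_total = 1/R + 1/L + 1/C; Z_total = 301.8 - j92.24 Ω = 315.6∠-17.0° Ω.

Z = 301.8 - j92.24 Ω = 315.6∠-17.0° Ω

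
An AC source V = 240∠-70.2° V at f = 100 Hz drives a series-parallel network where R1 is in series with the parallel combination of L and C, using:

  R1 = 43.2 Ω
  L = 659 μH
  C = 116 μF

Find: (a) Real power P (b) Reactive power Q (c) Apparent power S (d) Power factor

Step 1 — Angular frequency: ω = 2π·f = 2π·100 = 628.3 rad/s.
Step 2 — Component impedances:
  R1: Z = R = 43.2 Ω
  L: Z = jωL = j·628.3·0.000659 = 0 + j0.4141 Ω
  C: Z = 1/(jωC) = -j/(ω·C) = 0 - j13.72 Ω
Step 3 — Parallel branch: L || C = 1/(1/L + 1/C) = 0 + j0.4269 Ω.
Step 4 — Series with R1: Z_total = R1 + (L || C) = 43.2 + j0.4269 Ω = 43.2∠0.6° Ω.
Step 5 — Source phasor: V = 240∠-70.2° V = 81.3 - j225.8 V.
Step 6 — Current: I = V / Z = 1.83 - j5.245 A = 5.555∠-70.8° A.
Step 7 — Complex power: S = V·I* = 1333 + j13.18 VA.
Step 8 — Real power: P = Re(S) = 1333 W.
Step 9 — Reactive power: Q = Im(S) = 13.18 VAR.
Step 10 — Apparent power: |S| = 1333 VA.
Step 11 — Power factor: PF = P/|S| = 1 (lagging).

(a) P = 1333 W  (b) Q = 13.18 VAR  (c) S = 1333 VA  (d) PF = 1 (lagging)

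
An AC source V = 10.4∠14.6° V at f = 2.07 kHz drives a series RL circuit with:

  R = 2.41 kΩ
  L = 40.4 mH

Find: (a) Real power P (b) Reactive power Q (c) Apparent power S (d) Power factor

Step 1 — Angular frequency: ω = 2π·f = 2π·2070 = 1.301e+04 rad/s.
Step 2 — Component impedances:
  R: Z = R = 2410 Ω
  L: Z = jωL = j·1.301e+04·0.0404 = 0 + j525.5 Ω
Step 3 — Series combination: Z_total = R + L = 2410 + j525.5 Ω = 2467∠12.3° Ω.
Step 4 — Source phasor: V = 10.4∠14.6° V = 10.06 + j2.622 V.
Step 5 — Current: I = V / Z = 0.004213 + j0.0001692 A = 0.004216∠2.3° A.
Step 6 — Complex power: S = V·I* = 0.04284 + j0.009341 VA.
Step 7 — Real power: P = Re(S) = 0.04284 W.
Step 8 — Reactive power: Q = Im(S) = 0.009341 VAR.
Step 9 — Apparent power: |S| = 0.04385 VA.
Step 10 — Power factor: PF = P/|S| = 0.977 (lagging).

(a) P = 0.04284 W  (b) Q = 0.009341 VAR  (c) S = 0.04385 VA  (d) PF = 0.977 (lagging)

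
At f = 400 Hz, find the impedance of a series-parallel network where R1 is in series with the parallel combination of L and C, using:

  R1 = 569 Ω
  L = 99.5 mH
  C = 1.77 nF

Step 1 — Angular frequency: ω = 2π·f = 2π·400 = 2513 rad/s.
Step 2 — Component impedances:
  R1: Z = R = 569 Ω
  L: Z = jωL = j·2513·0.0995 = 0 + j250.1 Ω
  C: Z = 1/(jωC) = -j/(ω·C) = 0 - j2.248e+05 Ω
Step 3 — Parallel branch: L || C = 1/(1/L + 1/C) = 0 + j250.3 Ω.
Step 4 — Series with R1: Z_total = R1 + (L || C) = 569 + j250.3 Ω = 621.6∠23.7° Ω.

Z = 569 + j250.3 Ω = 621.6∠23.7° Ω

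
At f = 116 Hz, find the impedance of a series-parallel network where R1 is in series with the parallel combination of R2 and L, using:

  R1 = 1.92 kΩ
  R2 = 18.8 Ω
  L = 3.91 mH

Step 1 — Angular frequency: ω = 2π·f = 2π·116 = 728.8 rad/s.
Step 2 — Component impedances:
  R1: Z = R = 1920 Ω
  R2: Z = R = 18.8 Ω
  L: Z = jωL = j·728.8·0.00391 = 0 + j2.85 Ω
Step 3 — Parallel branch: R2 || L = 1/(1/R2 + 1/L) = 0.4223 + j2.786 Ω.
Step 4 — Series with R1: Z_total = R1 + (R2 || L) = 1920 + j2.786 Ω = 1920∠0.1° Ω.

Z = 1920 + j2.786 Ω = 1920∠0.1° Ω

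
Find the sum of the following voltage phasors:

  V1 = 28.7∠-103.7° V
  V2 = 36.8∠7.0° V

Step 1 — Convert each phasor to rectangular form:
  V1 = 28.7·(cos(-103.7°) + j·sin(-103.7°)) = -6.797 - j27.88 V
  V2 = 36.8·(cos(7.0°) + j·sin(7.0°)) = 36.53 + j4.485 V
Step 2 — Sum components: V_total = 29.73 - j23.4 V.
Step 3 — Convert to polar: |V_total| = 37.83 V, ∠V_total = -38.2°.

V_total = 37.83∠-38.2° V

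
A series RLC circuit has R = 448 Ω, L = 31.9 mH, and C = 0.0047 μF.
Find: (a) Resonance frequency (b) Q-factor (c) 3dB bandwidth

Step 1 — Resonance: ω₀ = 1/√(LC) = 1/√(0.0319·4.7e-09) = 8.167e+04 rad/s.
Step 2 — f₀ = ω₀/(2π) = 1.3e+04 Hz.
Step 3 — Series Q: Q = ω₀L/R = 8.167e+04·0.0319/448 = 5.815.
Step 4 — Bandwidth: Δω = ω₀/Q = 1.404e+04 rad/s; BW = Δω/(2π) = 2235 Hz.

(a) f₀ = 1.3e+04 Hz  (b) Q = 5.815  (c) BW = 2235 Hz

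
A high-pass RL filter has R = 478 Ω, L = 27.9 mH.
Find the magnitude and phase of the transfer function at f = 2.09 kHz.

Step 1 — Angular frequency: ω = 2π·2090 = 1.313e+04 rad/s.
Step 2 — Transfer function: H(jω) = jωL/(R + jωL).
Step 3 — Numerator jωL = j·366.4; denominator R + jωL = 478 + j366.4.
Step 4 — H = 0.3701 + j0.4828.
Step 5 — Magnitude: |H| = 0.6083 (-4.3 dB); phase: φ = 52.5°.

|H| = 0.6083 (-4.3 dB), φ = 52.5°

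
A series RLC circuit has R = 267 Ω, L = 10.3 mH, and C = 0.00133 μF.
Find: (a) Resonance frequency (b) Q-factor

Step 1 — Resonance condition Im(Z)=0 gives ω₀ = 1/√(LC).
Step 2 — ω₀ = 1/√(0.0103·1.33e-09) = 2.702e+05 rad/s.
Step 3 — f₀ = ω₀/(2π) = 4.3e+04 Hz.
Step 4 — Series Q: Q = ω₀L/R = 2.702e+05·0.0103/267 = 10.42.

(a) f₀ = 4.3e+04 Hz  (b) Q = 10.42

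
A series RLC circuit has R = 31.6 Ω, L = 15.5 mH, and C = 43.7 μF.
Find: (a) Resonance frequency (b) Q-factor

Step 1 — Resonance condition Im(Z)=0 gives ω₀ = 1/√(LC).
Step 2 — ω₀ = 1/√(0.0155·4.37e-05) = 1215 rad/s.
Step 3 — f₀ = ω₀/(2π) = 193.4 Hz.
Step 4 — Series Q: Q = ω₀L/R = 1215·0.0155/31.6 = 0.596.

(a) f₀ = 193.4 Hz  (b) Q = 0.596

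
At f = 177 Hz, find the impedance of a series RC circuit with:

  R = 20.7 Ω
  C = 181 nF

Step 1 — Angular frequency: ω = 2π·f = 2π·177 = 1112 rad/s.
Step 2 — Component impedances:
  R: Z = R = 20.7 Ω
  C: Z = 1/(jωC) = -j/(ω·C) = 0 - j4968 Ω
Step 3 — Series combination: Z_total = R + C = 20.7 - j4968 Ω = 4968∠-89.8° Ω.

Z = 20.7 - j4968 Ω = 4968∠-89.8° Ω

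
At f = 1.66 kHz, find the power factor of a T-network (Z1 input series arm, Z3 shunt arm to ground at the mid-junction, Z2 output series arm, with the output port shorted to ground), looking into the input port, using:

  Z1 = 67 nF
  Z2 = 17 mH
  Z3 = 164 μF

Step 1 — Angular frequency: ω = 2π·f = 2π·1660 = 1.043e+04 rad/s.
Step 2 — Component impedances:
  Z1: Z = 1/(jωC) = -j/(ω·C) = 0 - j1431 Ω
  Z2: Z = jωL = j·1.043e+04·0.017 = 0 + j177.3 Ω
  Z3: Z = 1/(jωC) = -j/(ω·C) = 0 - j0.5846 Ω
Step 3 — With the output port shorted to ground, the output series arm Z2 runs from the junction to ground; the shunt arm Z3 also runs from the junction to ground. They appear in parallel: Z3 || Z2 = 0 - j0.5865 Ω.
Step 4 — Series with input arm Z1: Z_in = Z1 + (Z3 || Z2) = 0 - j1432 Ω = 1432∠-90.0° Ω.
Step 5 — Power factor: PF = cos(φ) = Re(Z)/|Z| = 0/1432 = 0.
Step 6 — Type: Im(Z) = -1432 ⇒ leading (phase φ = -90.0°).

PF = 0 (leading, φ = -90.0°)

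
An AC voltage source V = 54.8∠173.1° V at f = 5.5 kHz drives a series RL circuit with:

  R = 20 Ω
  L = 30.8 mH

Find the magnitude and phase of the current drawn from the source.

Step 1 — Angular frequency: ω = 2π·f = 2π·5500 = 3.456e+04 rad/s.
Step 2 — Component impedances:
  R: Z = R = 20 Ω
  L: Z = jωL = j·3.456e+04·0.0308 = 0 + j1064 Ω
Step 3 — Series combination: Z_total = R + L = 20 + j1064 Ω = 1065∠88.9° Ω.
Step 4 — Source phasor: V = 54.8∠173.1° V = -54.4 + j6.583 V.
Step 5 — Ohm's law: I = V / Z_total = (-54.4 + j6.583) / (20 + j1064) = 0.005223 + j0.05121 A.
Step 6 — Convert to polar: |I| = 0.05148 A, ∠I = 84.2°.

I = 0.05148∠84.2° A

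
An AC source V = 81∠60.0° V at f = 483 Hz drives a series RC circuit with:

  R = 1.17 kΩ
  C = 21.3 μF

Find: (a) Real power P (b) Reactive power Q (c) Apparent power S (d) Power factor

Step 1 — Angular frequency: ω = 2π·f = 2π·483 = 3035 rad/s.
Step 2 — Component impedances:
  R: Z = R = 1170 Ω
  C: Z = 1/(jωC) = -j/(ω·C) = 0 - j15.47 Ω
Step 3 — Series combination: Z_total = R + C = 1170 - j15.47 Ω = 1170∠-0.8° Ω.
Step 4 — Source phasor: V = 81∠60.0° V = 40.5 + j70.15 V.
Step 5 — Current: I = V / Z = 0.03382 + j0.0604 A = 0.06922∠60.8° A.
Step 6 — Complex power: S = V·I* = 5.607 - j0.07413 VA.
Step 7 — Real power: P = Re(S) = 5.607 W.
Step 8 — Reactive power: Q = Im(S) = -0.07413 VAR.
Step 9 — Apparent power: |S| = 5.607 VA.
Step 10 — Power factor: PF = P/|S| = 0.9999 (leading).

(a) P = 5.607 W  (b) Q = -0.07413 VAR  (c) S = 5.607 VA  (d) PF = 0.9999 (leading)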